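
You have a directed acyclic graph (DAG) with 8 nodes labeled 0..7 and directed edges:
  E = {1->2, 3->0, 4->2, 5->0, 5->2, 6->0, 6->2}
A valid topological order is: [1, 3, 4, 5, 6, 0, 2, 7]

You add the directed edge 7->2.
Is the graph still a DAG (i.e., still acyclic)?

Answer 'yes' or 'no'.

Given toposort: [1, 3, 4, 5, 6, 0, 2, 7]
Position of 7: index 7; position of 2: index 6
New edge 7->2: backward (u after v in old order)
Backward edge: old toposort is now invalid. Check if this creates a cycle.
Does 2 already reach 7? Reachable from 2: [2]. NO -> still a DAG (reorder needed).
Still a DAG? yes

Answer: yes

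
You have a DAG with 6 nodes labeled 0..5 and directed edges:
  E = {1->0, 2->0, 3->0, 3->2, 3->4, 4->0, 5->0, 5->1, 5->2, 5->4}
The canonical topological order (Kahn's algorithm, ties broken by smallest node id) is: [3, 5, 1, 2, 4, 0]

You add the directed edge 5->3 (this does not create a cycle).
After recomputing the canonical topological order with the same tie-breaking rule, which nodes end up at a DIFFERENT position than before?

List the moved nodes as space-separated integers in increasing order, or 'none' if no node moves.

Old toposort: [3, 5, 1, 2, 4, 0]
Added edge 5->3
Recompute Kahn (smallest-id tiebreak):
  initial in-degrees: [5, 1, 2, 1, 2, 0]
  ready (indeg=0): [5]
  pop 5: indeg[0]->4; indeg[1]->0; indeg[2]->1; indeg[3]->0; indeg[4]->1 | ready=[1, 3] | order so far=[5]
  pop 1: indeg[0]->3 | ready=[3] | order so far=[5, 1]
  pop 3: indeg[0]->2; indeg[2]->0; indeg[4]->0 | ready=[2, 4] | order so far=[5, 1, 3]
  pop 2: indeg[0]->1 | ready=[4] | order so far=[5, 1, 3, 2]
  pop 4: indeg[0]->0 | ready=[0] | order so far=[5, 1, 3, 2, 4]
  pop 0: no out-edges | ready=[] | order so far=[5, 1, 3, 2, 4, 0]
New canonical toposort: [5, 1, 3, 2, 4, 0]
Compare positions:
  Node 0: index 5 -> 5 (same)
  Node 1: index 2 -> 1 (moved)
  Node 2: index 3 -> 3 (same)
  Node 3: index 0 -> 2 (moved)
  Node 4: index 4 -> 4 (same)
  Node 5: index 1 -> 0 (moved)
Nodes that changed position: 1 3 5

Answer: 1 3 5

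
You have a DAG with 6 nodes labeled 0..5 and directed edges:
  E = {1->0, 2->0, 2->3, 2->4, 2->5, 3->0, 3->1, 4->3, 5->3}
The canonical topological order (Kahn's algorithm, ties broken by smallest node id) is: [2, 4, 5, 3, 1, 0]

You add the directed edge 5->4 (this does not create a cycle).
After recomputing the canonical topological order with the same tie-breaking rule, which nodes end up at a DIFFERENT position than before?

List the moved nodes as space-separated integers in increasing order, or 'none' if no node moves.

Old toposort: [2, 4, 5, 3, 1, 0]
Added edge 5->4
Recompute Kahn (smallest-id tiebreak):
  initial in-degrees: [3, 1, 0, 3, 2, 1]
  ready (indeg=0): [2]
  pop 2: indeg[0]->2; indeg[3]->2; indeg[4]->1; indeg[5]->0 | ready=[5] | order so far=[2]
  pop 5: indeg[3]->1; indeg[4]->0 | ready=[4] | order so far=[2, 5]
  pop 4: indeg[3]->0 | ready=[3] | order so far=[2, 5, 4]
  pop 3: indeg[0]->1; indeg[1]->0 | ready=[1] | order so far=[2, 5, 4, 3]
  pop 1: indeg[0]->0 | ready=[0] | order so far=[2, 5, 4, 3, 1]
  pop 0: no out-edges | ready=[] | order so far=[2, 5, 4, 3, 1, 0]
New canonical toposort: [2, 5, 4, 3, 1, 0]
Compare positions:
  Node 0: index 5 -> 5 (same)
  Node 1: index 4 -> 4 (same)
  Node 2: index 0 -> 0 (same)
  Node 3: index 3 -> 3 (same)
  Node 4: index 1 -> 2 (moved)
  Node 5: index 2 -> 1 (moved)
Nodes that changed position: 4 5

Answer: 4 5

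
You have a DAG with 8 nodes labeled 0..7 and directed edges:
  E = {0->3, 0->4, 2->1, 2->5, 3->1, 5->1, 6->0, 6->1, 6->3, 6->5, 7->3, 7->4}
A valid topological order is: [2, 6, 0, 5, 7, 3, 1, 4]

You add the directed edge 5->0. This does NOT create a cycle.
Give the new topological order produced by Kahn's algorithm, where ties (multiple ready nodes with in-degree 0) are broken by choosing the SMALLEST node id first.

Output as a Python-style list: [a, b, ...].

Answer: [2, 6, 5, 0, 7, 3, 1, 4]

Derivation:
Old toposort: [2, 6, 0, 5, 7, 3, 1, 4]
Added edge: 5->0
Position of 5 (3) > position of 0 (2). Must reorder: 5 must now come before 0.
Run Kahn's algorithm (break ties by smallest node id):
  initial in-degrees: [2, 4, 0, 3, 2, 2, 0, 0]
  ready (indeg=0): [2, 6, 7]
  pop 2: indeg[1]->3; indeg[5]->1 | ready=[6, 7] | order so far=[2]
  pop 6: indeg[0]->1; indeg[1]->2; indeg[3]->2; indeg[5]->0 | ready=[5, 7] | order so far=[2, 6]
  pop 5: indeg[0]->0; indeg[1]->1 | ready=[0, 7] | order so far=[2, 6, 5]
  pop 0: indeg[3]->1; indeg[4]->1 | ready=[7] | order so far=[2, 6, 5, 0]
  pop 7: indeg[3]->0; indeg[4]->0 | ready=[3, 4] | order so far=[2, 6, 5, 0, 7]
  pop 3: indeg[1]->0 | ready=[1, 4] | order so far=[2, 6, 5, 0, 7, 3]
  pop 1: no out-edges | ready=[4] | order so far=[2, 6, 5, 0, 7, 3, 1]
  pop 4: no out-edges | ready=[] | order so far=[2, 6, 5, 0, 7, 3, 1, 4]
  Result: [2, 6, 5, 0, 7, 3, 1, 4]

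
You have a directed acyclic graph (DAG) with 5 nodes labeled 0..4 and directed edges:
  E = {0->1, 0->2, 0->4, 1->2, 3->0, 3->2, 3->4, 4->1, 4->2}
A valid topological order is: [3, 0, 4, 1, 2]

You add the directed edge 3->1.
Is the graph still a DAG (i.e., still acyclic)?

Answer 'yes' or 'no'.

Given toposort: [3, 0, 4, 1, 2]
Position of 3: index 0; position of 1: index 3
New edge 3->1: forward
Forward edge: respects the existing order. Still a DAG, same toposort still valid.
Still a DAG? yes

Answer: yes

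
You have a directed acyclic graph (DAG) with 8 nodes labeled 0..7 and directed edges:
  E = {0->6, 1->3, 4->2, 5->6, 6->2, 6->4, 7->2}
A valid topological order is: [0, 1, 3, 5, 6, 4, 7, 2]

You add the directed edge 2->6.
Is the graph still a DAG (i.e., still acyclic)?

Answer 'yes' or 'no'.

Given toposort: [0, 1, 3, 5, 6, 4, 7, 2]
Position of 2: index 7; position of 6: index 4
New edge 2->6: backward (u after v in old order)
Backward edge: old toposort is now invalid. Check if this creates a cycle.
Does 6 already reach 2? Reachable from 6: [2, 4, 6]. YES -> cycle!
Still a DAG? no

Answer: no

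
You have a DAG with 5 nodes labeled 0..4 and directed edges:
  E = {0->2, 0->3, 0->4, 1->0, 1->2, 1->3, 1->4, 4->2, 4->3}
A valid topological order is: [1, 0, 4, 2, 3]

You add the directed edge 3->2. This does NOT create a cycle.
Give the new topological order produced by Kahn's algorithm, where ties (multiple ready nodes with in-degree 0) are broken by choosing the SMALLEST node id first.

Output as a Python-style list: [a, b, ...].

Answer: [1, 0, 4, 3, 2]

Derivation:
Old toposort: [1, 0, 4, 2, 3]
Added edge: 3->2
Position of 3 (4) > position of 2 (3). Must reorder: 3 must now come before 2.
Run Kahn's algorithm (break ties by smallest node id):
  initial in-degrees: [1, 0, 4, 3, 2]
  ready (indeg=0): [1]
  pop 1: indeg[0]->0; indeg[2]->3; indeg[3]->2; indeg[4]->1 | ready=[0] | order so far=[1]
  pop 0: indeg[2]->2; indeg[3]->1; indeg[4]->0 | ready=[4] | order so far=[1, 0]
  pop 4: indeg[2]->1; indeg[3]->0 | ready=[3] | order so far=[1, 0, 4]
  pop 3: indeg[2]->0 | ready=[2] | order so far=[1, 0, 4, 3]
  pop 2: no out-edges | ready=[] | order so far=[1, 0, 4, 3, 2]
  Result: [1, 0, 4, 3, 2]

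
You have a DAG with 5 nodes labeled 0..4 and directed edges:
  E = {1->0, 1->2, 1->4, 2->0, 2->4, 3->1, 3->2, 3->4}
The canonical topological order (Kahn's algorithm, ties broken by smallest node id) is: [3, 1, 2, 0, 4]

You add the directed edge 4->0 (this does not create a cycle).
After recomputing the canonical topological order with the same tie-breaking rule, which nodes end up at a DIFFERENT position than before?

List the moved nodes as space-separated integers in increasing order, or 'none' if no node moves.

Old toposort: [3, 1, 2, 0, 4]
Added edge 4->0
Recompute Kahn (smallest-id tiebreak):
  initial in-degrees: [3, 1, 2, 0, 3]
  ready (indeg=0): [3]
  pop 3: indeg[1]->0; indeg[2]->1; indeg[4]->2 | ready=[1] | order so far=[3]
  pop 1: indeg[0]->2; indeg[2]->0; indeg[4]->1 | ready=[2] | order so far=[3, 1]
  pop 2: indeg[0]->1; indeg[4]->0 | ready=[4] | order so far=[3, 1, 2]
  pop 4: indeg[0]->0 | ready=[0] | order so far=[3, 1, 2, 4]
  pop 0: no out-edges | ready=[] | order so far=[3, 1, 2, 4, 0]
New canonical toposort: [3, 1, 2, 4, 0]
Compare positions:
  Node 0: index 3 -> 4 (moved)
  Node 1: index 1 -> 1 (same)
  Node 2: index 2 -> 2 (same)
  Node 3: index 0 -> 0 (same)
  Node 4: index 4 -> 3 (moved)
Nodes that changed position: 0 4

Answer: 0 4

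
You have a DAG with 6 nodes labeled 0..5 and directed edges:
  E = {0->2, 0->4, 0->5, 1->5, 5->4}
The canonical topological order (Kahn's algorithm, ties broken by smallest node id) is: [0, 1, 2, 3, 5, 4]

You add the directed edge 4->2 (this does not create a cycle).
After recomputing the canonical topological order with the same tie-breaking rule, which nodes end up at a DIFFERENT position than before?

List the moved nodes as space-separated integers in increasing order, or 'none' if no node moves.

Old toposort: [0, 1, 2, 3, 5, 4]
Added edge 4->2
Recompute Kahn (smallest-id tiebreak):
  initial in-degrees: [0, 0, 2, 0, 2, 2]
  ready (indeg=0): [0, 1, 3]
  pop 0: indeg[2]->1; indeg[4]->1; indeg[5]->1 | ready=[1, 3] | order so far=[0]
  pop 1: indeg[5]->0 | ready=[3, 5] | order so far=[0, 1]
  pop 3: no out-edges | ready=[5] | order so far=[0, 1, 3]
  pop 5: indeg[4]->0 | ready=[4] | order so far=[0, 1, 3, 5]
  pop 4: indeg[2]->0 | ready=[2] | order so far=[0, 1, 3, 5, 4]
  pop 2: no out-edges | ready=[] | order so far=[0, 1, 3, 5, 4, 2]
New canonical toposort: [0, 1, 3, 5, 4, 2]
Compare positions:
  Node 0: index 0 -> 0 (same)
  Node 1: index 1 -> 1 (same)
  Node 2: index 2 -> 5 (moved)
  Node 3: index 3 -> 2 (moved)
  Node 4: index 5 -> 4 (moved)
  Node 5: index 4 -> 3 (moved)
Nodes that changed position: 2 3 4 5

Answer: 2 3 4 5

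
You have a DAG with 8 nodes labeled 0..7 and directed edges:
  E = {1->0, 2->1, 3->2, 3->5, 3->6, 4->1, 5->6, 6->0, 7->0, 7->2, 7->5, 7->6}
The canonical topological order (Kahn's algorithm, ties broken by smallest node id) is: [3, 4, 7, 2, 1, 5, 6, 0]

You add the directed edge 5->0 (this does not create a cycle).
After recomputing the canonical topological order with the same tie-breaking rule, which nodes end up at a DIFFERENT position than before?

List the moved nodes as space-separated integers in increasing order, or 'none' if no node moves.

Answer: none

Derivation:
Old toposort: [3, 4, 7, 2, 1, 5, 6, 0]
Added edge 5->0
Recompute Kahn (smallest-id tiebreak):
  initial in-degrees: [4, 2, 2, 0, 0, 2, 3, 0]
  ready (indeg=0): [3, 4, 7]
  pop 3: indeg[2]->1; indeg[5]->1; indeg[6]->2 | ready=[4, 7] | order so far=[3]
  pop 4: indeg[1]->1 | ready=[7] | order so far=[3, 4]
  pop 7: indeg[0]->3; indeg[2]->0; indeg[5]->0; indeg[6]->1 | ready=[2, 5] | order so far=[3, 4, 7]
  pop 2: indeg[1]->0 | ready=[1, 5] | order so far=[3, 4, 7, 2]
  pop 1: indeg[0]->2 | ready=[5] | order so far=[3, 4, 7, 2, 1]
  pop 5: indeg[0]->1; indeg[6]->0 | ready=[6] | order so far=[3, 4, 7, 2, 1, 5]
  pop 6: indeg[0]->0 | ready=[0] | order so far=[3, 4, 7, 2, 1, 5, 6]
  pop 0: no out-edges | ready=[] | order so far=[3, 4, 7, 2, 1, 5, 6, 0]
New canonical toposort: [3, 4, 7, 2, 1, 5, 6, 0]
Compare positions:
  Node 0: index 7 -> 7 (same)
  Node 1: index 4 -> 4 (same)
  Node 2: index 3 -> 3 (same)
  Node 3: index 0 -> 0 (same)
  Node 4: index 1 -> 1 (same)
  Node 5: index 5 -> 5 (same)
  Node 6: index 6 -> 6 (same)
  Node 7: index 2 -> 2 (same)
Nodes that changed position: none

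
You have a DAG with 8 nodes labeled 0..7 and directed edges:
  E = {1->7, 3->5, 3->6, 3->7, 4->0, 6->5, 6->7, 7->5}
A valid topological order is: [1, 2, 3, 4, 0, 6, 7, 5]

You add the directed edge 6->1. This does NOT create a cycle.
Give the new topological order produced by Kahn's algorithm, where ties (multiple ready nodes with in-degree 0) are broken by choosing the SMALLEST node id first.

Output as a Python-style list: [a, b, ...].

Old toposort: [1, 2, 3, 4, 0, 6, 7, 5]
Added edge: 6->1
Position of 6 (5) > position of 1 (0). Must reorder: 6 must now come before 1.
Run Kahn's algorithm (break ties by smallest node id):
  initial in-degrees: [1, 1, 0, 0, 0, 3, 1, 3]
  ready (indeg=0): [2, 3, 4]
  pop 2: no out-edges | ready=[3, 4] | order so far=[2]
  pop 3: indeg[5]->2; indeg[6]->0; indeg[7]->2 | ready=[4, 6] | order so far=[2, 3]
  pop 4: indeg[0]->0 | ready=[0, 6] | order so far=[2, 3, 4]
  pop 0: no out-edges | ready=[6] | order so far=[2, 3, 4, 0]
  pop 6: indeg[1]->0; indeg[5]->1; indeg[7]->1 | ready=[1] | order so far=[2, 3, 4, 0, 6]
  pop 1: indeg[7]->0 | ready=[7] | order so far=[2, 3, 4, 0, 6, 1]
  pop 7: indeg[5]->0 | ready=[5] | order so far=[2, 3, 4, 0, 6, 1, 7]
  pop 5: no out-edges | ready=[] | order so far=[2, 3, 4, 0, 6, 1, 7, 5]
  Result: [2, 3, 4, 0, 6, 1, 7, 5]

Answer: [2, 3, 4, 0, 6, 1, 7, 5]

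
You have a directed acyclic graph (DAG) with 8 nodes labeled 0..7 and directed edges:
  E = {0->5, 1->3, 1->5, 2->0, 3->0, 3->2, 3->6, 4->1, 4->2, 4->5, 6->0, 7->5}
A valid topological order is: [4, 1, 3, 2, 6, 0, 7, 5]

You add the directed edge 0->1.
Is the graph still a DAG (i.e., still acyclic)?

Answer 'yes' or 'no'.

Given toposort: [4, 1, 3, 2, 6, 0, 7, 5]
Position of 0: index 5; position of 1: index 1
New edge 0->1: backward (u after v in old order)
Backward edge: old toposort is now invalid. Check if this creates a cycle.
Does 1 already reach 0? Reachable from 1: [0, 1, 2, 3, 5, 6]. YES -> cycle!
Still a DAG? no

Answer: no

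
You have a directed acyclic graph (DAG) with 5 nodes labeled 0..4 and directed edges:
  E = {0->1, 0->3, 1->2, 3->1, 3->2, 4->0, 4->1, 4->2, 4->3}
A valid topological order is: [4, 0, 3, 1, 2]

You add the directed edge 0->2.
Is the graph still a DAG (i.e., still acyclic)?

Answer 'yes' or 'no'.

Answer: yes

Derivation:
Given toposort: [4, 0, 3, 1, 2]
Position of 0: index 1; position of 2: index 4
New edge 0->2: forward
Forward edge: respects the existing order. Still a DAG, same toposort still valid.
Still a DAG? yes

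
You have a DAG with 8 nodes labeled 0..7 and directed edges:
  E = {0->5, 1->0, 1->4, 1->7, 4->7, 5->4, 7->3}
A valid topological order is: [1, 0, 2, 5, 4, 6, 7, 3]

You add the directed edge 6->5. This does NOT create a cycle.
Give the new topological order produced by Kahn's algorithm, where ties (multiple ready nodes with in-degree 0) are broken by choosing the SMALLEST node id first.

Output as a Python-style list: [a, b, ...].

Answer: [1, 0, 2, 6, 5, 4, 7, 3]

Derivation:
Old toposort: [1, 0, 2, 5, 4, 6, 7, 3]
Added edge: 6->5
Position of 6 (5) > position of 5 (3). Must reorder: 6 must now come before 5.
Run Kahn's algorithm (break ties by smallest node id):
  initial in-degrees: [1, 0, 0, 1, 2, 2, 0, 2]
  ready (indeg=0): [1, 2, 6]
  pop 1: indeg[0]->0; indeg[4]->1; indeg[7]->1 | ready=[0, 2, 6] | order so far=[1]
  pop 0: indeg[5]->1 | ready=[2, 6] | order so far=[1, 0]
  pop 2: no out-edges | ready=[6] | order so far=[1, 0, 2]
  pop 6: indeg[5]->0 | ready=[5] | order so far=[1, 0, 2, 6]
  pop 5: indeg[4]->0 | ready=[4] | order so far=[1, 0, 2, 6, 5]
  pop 4: indeg[7]->0 | ready=[7] | order so far=[1, 0, 2, 6, 5, 4]
  pop 7: indeg[3]->0 | ready=[3] | order so far=[1, 0, 2, 6, 5, 4, 7]
  pop 3: no out-edges | ready=[] | order so far=[1, 0, 2, 6, 5, 4, 7, 3]
  Result: [1, 0, 2, 6, 5, 4, 7, 3]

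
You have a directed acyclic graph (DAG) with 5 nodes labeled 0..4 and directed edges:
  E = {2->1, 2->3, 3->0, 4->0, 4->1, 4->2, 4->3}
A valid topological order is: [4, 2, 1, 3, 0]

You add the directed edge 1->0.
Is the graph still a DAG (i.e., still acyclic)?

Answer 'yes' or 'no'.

Given toposort: [4, 2, 1, 3, 0]
Position of 1: index 2; position of 0: index 4
New edge 1->0: forward
Forward edge: respects the existing order. Still a DAG, same toposort still valid.
Still a DAG? yes

Answer: yes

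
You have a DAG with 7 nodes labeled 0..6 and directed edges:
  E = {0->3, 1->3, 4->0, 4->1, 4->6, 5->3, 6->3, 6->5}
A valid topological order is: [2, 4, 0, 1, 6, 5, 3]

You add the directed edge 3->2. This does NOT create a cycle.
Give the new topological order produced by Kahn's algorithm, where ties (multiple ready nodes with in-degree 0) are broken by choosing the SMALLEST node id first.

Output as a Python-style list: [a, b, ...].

Old toposort: [2, 4, 0, 1, 6, 5, 3]
Added edge: 3->2
Position of 3 (6) > position of 2 (0). Must reorder: 3 must now come before 2.
Run Kahn's algorithm (break ties by smallest node id):
  initial in-degrees: [1, 1, 1, 4, 0, 1, 1]
  ready (indeg=0): [4]
  pop 4: indeg[0]->0; indeg[1]->0; indeg[6]->0 | ready=[0, 1, 6] | order so far=[4]
  pop 0: indeg[3]->3 | ready=[1, 6] | order so far=[4, 0]
  pop 1: indeg[3]->2 | ready=[6] | order so far=[4, 0, 1]
  pop 6: indeg[3]->1; indeg[5]->0 | ready=[5] | order so far=[4, 0, 1, 6]
  pop 5: indeg[3]->0 | ready=[3] | order so far=[4, 0, 1, 6, 5]
  pop 3: indeg[2]->0 | ready=[2] | order so far=[4, 0, 1, 6, 5, 3]
  pop 2: no out-edges | ready=[] | order so far=[4, 0, 1, 6, 5, 3, 2]
  Result: [4, 0, 1, 6, 5, 3, 2]

Answer: [4, 0, 1, 6, 5, 3, 2]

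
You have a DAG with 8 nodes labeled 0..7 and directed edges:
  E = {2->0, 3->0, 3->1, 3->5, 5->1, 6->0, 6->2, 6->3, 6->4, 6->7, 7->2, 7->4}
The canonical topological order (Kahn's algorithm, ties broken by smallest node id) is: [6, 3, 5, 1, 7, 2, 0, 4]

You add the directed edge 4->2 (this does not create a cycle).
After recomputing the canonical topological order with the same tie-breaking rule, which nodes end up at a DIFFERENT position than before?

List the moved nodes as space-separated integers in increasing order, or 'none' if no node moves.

Answer: 0 2 4

Derivation:
Old toposort: [6, 3, 5, 1, 7, 2, 0, 4]
Added edge 4->2
Recompute Kahn (smallest-id tiebreak):
  initial in-degrees: [3, 2, 3, 1, 2, 1, 0, 1]
  ready (indeg=0): [6]
  pop 6: indeg[0]->2; indeg[2]->2; indeg[3]->0; indeg[4]->1; indeg[7]->0 | ready=[3, 7] | order so far=[6]
  pop 3: indeg[0]->1; indeg[1]->1; indeg[5]->0 | ready=[5, 7] | order so far=[6, 3]
  pop 5: indeg[1]->0 | ready=[1, 7] | order so far=[6, 3, 5]
  pop 1: no out-edges | ready=[7] | order so far=[6, 3, 5, 1]
  pop 7: indeg[2]->1; indeg[4]->0 | ready=[4] | order so far=[6, 3, 5, 1, 7]
  pop 4: indeg[2]->0 | ready=[2] | order so far=[6, 3, 5, 1, 7, 4]
  pop 2: indeg[0]->0 | ready=[0] | order so far=[6, 3, 5, 1, 7, 4, 2]
  pop 0: no out-edges | ready=[] | order so far=[6, 3, 5, 1, 7, 4, 2, 0]
New canonical toposort: [6, 3, 5, 1, 7, 4, 2, 0]
Compare positions:
  Node 0: index 6 -> 7 (moved)
  Node 1: index 3 -> 3 (same)
  Node 2: index 5 -> 6 (moved)
  Node 3: index 1 -> 1 (same)
  Node 4: index 7 -> 5 (moved)
  Node 5: index 2 -> 2 (same)
  Node 6: index 0 -> 0 (same)
  Node 7: index 4 -> 4 (same)
Nodes that changed position: 0 2 4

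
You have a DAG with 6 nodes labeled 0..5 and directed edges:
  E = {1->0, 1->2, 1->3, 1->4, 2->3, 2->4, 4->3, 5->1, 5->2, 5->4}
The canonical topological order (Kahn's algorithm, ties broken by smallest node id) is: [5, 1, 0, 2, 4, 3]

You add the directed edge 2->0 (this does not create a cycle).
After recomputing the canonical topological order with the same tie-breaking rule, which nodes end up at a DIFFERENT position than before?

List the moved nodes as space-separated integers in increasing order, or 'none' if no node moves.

Answer: 0 2

Derivation:
Old toposort: [5, 1, 0, 2, 4, 3]
Added edge 2->0
Recompute Kahn (smallest-id tiebreak):
  initial in-degrees: [2, 1, 2, 3, 3, 0]
  ready (indeg=0): [5]
  pop 5: indeg[1]->0; indeg[2]->1; indeg[4]->2 | ready=[1] | order so far=[5]
  pop 1: indeg[0]->1; indeg[2]->0; indeg[3]->2; indeg[4]->1 | ready=[2] | order so far=[5, 1]
  pop 2: indeg[0]->0; indeg[3]->1; indeg[4]->0 | ready=[0, 4] | order so far=[5, 1, 2]
  pop 0: no out-edges | ready=[4] | order so far=[5, 1, 2, 0]
  pop 4: indeg[3]->0 | ready=[3] | order so far=[5, 1, 2, 0, 4]
  pop 3: no out-edges | ready=[] | order so far=[5, 1, 2, 0, 4, 3]
New canonical toposort: [5, 1, 2, 0, 4, 3]
Compare positions:
  Node 0: index 2 -> 3 (moved)
  Node 1: index 1 -> 1 (same)
  Node 2: index 3 -> 2 (moved)
  Node 3: index 5 -> 5 (same)
  Node 4: index 4 -> 4 (same)
  Node 5: index 0 -> 0 (same)
Nodes that changed position: 0 2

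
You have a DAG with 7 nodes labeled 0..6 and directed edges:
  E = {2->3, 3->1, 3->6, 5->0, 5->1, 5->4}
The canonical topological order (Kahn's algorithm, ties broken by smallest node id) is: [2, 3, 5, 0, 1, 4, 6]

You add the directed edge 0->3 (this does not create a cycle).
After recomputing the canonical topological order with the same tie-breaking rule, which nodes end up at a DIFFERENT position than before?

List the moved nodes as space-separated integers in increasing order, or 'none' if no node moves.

Answer: 0 3 5

Derivation:
Old toposort: [2, 3, 5, 0, 1, 4, 6]
Added edge 0->3
Recompute Kahn (smallest-id tiebreak):
  initial in-degrees: [1, 2, 0, 2, 1, 0, 1]
  ready (indeg=0): [2, 5]
  pop 2: indeg[3]->1 | ready=[5] | order so far=[2]
  pop 5: indeg[0]->0; indeg[1]->1; indeg[4]->0 | ready=[0, 4] | order so far=[2, 5]
  pop 0: indeg[3]->0 | ready=[3, 4] | order so far=[2, 5, 0]
  pop 3: indeg[1]->0; indeg[6]->0 | ready=[1, 4, 6] | order so far=[2, 5, 0, 3]
  pop 1: no out-edges | ready=[4, 6] | order so far=[2, 5, 0, 3, 1]
  pop 4: no out-edges | ready=[6] | order so far=[2, 5, 0, 3, 1, 4]
  pop 6: no out-edges | ready=[] | order so far=[2, 5, 0, 3, 1, 4, 6]
New canonical toposort: [2, 5, 0, 3, 1, 4, 6]
Compare positions:
  Node 0: index 3 -> 2 (moved)
  Node 1: index 4 -> 4 (same)
  Node 2: index 0 -> 0 (same)
  Node 3: index 1 -> 3 (moved)
  Node 4: index 5 -> 5 (same)
  Node 5: index 2 -> 1 (moved)
  Node 6: index 6 -> 6 (same)
Nodes that changed position: 0 3 5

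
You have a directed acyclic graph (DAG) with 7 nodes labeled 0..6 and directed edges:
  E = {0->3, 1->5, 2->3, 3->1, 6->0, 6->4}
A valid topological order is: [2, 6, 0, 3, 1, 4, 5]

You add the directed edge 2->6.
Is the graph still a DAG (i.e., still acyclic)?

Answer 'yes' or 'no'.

Given toposort: [2, 6, 0, 3, 1, 4, 5]
Position of 2: index 0; position of 6: index 1
New edge 2->6: forward
Forward edge: respects the existing order. Still a DAG, same toposort still valid.
Still a DAG? yes

Answer: yes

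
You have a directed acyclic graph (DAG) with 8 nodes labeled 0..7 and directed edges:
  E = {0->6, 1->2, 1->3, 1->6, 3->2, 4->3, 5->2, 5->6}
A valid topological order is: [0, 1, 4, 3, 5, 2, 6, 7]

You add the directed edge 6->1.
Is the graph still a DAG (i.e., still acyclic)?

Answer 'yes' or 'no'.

Answer: no

Derivation:
Given toposort: [0, 1, 4, 3, 5, 2, 6, 7]
Position of 6: index 6; position of 1: index 1
New edge 6->1: backward (u after v in old order)
Backward edge: old toposort is now invalid. Check if this creates a cycle.
Does 1 already reach 6? Reachable from 1: [1, 2, 3, 6]. YES -> cycle!
Still a DAG? no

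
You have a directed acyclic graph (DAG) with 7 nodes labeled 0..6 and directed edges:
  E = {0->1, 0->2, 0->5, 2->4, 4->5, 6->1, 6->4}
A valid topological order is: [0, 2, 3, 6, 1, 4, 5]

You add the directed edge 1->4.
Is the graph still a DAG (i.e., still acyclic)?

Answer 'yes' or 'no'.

Given toposort: [0, 2, 3, 6, 1, 4, 5]
Position of 1: index 4; position of 4: index 5
New edge 1->4: forward
Forward edge: respects the existing order. Still a DAG, same toposort still valid.
Still a DAG? yes

Answer: yes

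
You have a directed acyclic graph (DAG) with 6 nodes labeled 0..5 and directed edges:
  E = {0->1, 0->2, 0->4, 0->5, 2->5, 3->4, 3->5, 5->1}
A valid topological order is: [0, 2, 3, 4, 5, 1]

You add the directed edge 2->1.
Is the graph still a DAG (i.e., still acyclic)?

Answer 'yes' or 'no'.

Answer: yes

Derivation:
Given toposort: [0, 2, 3, 4, 5, 1]
Position of 2: index 1; position of 1: index 5
New edge 2->1: forward
Forward edge: respects the existing order. Still a DAG, same toposort still valid.
Still a DAG? yes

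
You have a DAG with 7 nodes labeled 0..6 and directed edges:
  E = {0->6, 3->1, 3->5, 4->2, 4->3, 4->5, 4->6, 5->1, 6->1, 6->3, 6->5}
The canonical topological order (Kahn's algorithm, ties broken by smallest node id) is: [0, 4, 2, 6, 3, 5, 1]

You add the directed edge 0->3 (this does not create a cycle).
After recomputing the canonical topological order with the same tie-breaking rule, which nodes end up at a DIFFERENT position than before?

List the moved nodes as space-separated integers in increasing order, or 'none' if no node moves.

Old toposort: [0, 4, 2, 6, 3, 5, 1]
Added edge 0->3
Recompute Kahn (smallest-id tiebreak):
  initial in-degrees: [0, 3, 1, 3, 0, 3, 2]
  ready (indeg=0): [0, 4]
  pop 0: indeg[3]->2; indeg[6]->1 | ready=[4] | order so far=[0]
  pop 4: indeg[2]->0; indeg[3]->1; indeg[5]->2; indeg[6]->0 | ready=[2, 6] | order so far=[0, 4]
  pop 2: no out-edges | ready=[6] | order so far=[0, 4, 2]
  pop 6: indeg[1]->2; indeg[3]->0; indeg[5]->1 | ready=[3] | order so far=[0, 4, 2, 6]
  pop 3: indeg[1]->1; indeg[5]->0 | ready=[5] | order so far=[0, 4, 2, 6, 3]
  pop 5: indeg[1]->0 | ready=[1] | order so far=[0, 4, 2, 6, 3, 5]
  pop 1: no out-edges | ready=[] | order so far=[0, 4, 2, 6, 3, 5, 1]
New canonical toposort: [0, 4, 2, 6, 3, 5, 1]
Compare positions:
  Node 0: index 0 -> 0 (same)
  Node 1: index 6 -> 6 (same)
  Node 2: index 2 -> 2 (same)
  Node 3: index 4 -> 4 (same)
  Node 4: index 1 -> 1 (same)
  Node 5: index 5 -> 5 (same)
  Node 6: index 3 -> 3 (same)
Nodes that changed position: none

Answer: none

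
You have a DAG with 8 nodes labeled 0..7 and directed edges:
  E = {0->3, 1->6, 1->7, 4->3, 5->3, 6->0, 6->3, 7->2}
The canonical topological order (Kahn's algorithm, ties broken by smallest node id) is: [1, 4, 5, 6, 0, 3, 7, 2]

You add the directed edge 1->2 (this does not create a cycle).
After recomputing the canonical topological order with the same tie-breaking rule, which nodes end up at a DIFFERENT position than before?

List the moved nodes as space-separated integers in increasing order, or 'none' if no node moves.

Answer: none

Derivation:
Old toposort: [1, 4, 5, 6, 0, 3, 7, 2]
Added edge 1->2
Recompute Kahn (smallest-id tiebreak):
  initial in-degrees: [1, 0, 2, 4, 0, 0, 1, 1]
  ready (indeg=0): [1, 4, 5]
  pop 1: indeg[2]->1; indeg[6]->0; indeg[7]->0 | ready=[4, 5, 6, 7] | order so far=[1]
  pop 4: indeg[3]->3 | ready=[5, 6, 7] | order so far=[1, 4]
  pop 5: indeg[3]->2 | ready=[6, 7] | order so far=[1, 4, 5]
  pop 6: indeg[0]->0; indeg[3]->1 | ready=[0, 7] | order so far=[1, 4, 5, 6]
  pop 0: indeg[3]->0 | ready=[3, 7] | order so far=[1, 4, 5, 6, 0]
  pop 3: no out-edges | ready=[7] | order so far=[1, 4, 5, 6, 0, 3]
  pop 7: indeg[2]->0 | ready=[2] | order so far=[1, 4, 5, 6, 0, 3, 7]
  pop 2: no out-edges | ready=[] | order so far=[1, 4, 5, 6, 0, 3, 7, 2]
New canonical toposort: [1, 4, 5, 6, 0, 3, 7, 2]
Compare positions:
  Node 0: index 4 -> 4 (same)
  Node 1: index 0 -> 0 (same)
  Node 2: index 7 -> 7 (same)
  Node 3: index 5 -> 5 (same)
  Node 4: index 1 -> 1 (same)
  Node 5: index 2 -> 2 (same)
  Node 6: index 3 -> 3 (same)
  Node 7: index 6 -> 6 (same)
Nodes that changed position: none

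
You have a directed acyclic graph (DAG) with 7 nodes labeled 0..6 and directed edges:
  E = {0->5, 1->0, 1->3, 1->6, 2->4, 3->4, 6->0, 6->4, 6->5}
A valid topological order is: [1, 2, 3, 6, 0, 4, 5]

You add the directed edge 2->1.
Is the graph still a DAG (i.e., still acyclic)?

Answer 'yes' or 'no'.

Answer: yes

Derivation:
Given toposort: [1, 2, 3, 6, 0, 4, 5]
Position of 2: index 1; position of 1: index 0
New edge 2->1: backward (u after v in old order)
Backward edge: old toposort is now invalid. Check if this creates a cycle.
Does 1 already reach 2? Reachable from 1: [0, 1, 3, 4, 5, 6]. NO -> still a DAG (reorder needed).
Still a DAG? yes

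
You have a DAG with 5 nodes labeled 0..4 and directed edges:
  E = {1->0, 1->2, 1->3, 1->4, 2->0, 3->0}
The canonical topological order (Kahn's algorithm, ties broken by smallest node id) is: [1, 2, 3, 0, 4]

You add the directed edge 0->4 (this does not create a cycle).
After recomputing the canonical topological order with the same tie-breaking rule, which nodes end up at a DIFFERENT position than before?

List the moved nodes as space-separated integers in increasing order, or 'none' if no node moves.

Answer: none

Derivation:
Old toposort: [1, 2, 3, 0, 4]
Added edge 0->4
Recompute Kahn (smallest-id tiebreak):
  initial in-degrees: [3, 0, 1, 1, 2]
  ready (indeg=0): [1]
  pop 1: indeg[0]->2; indeg[2]->0; indeg[3]->0; indeg[4]->1 | ready=[2, 3] | order so far=[1]
  pop 2: indeg[0]->1 | ready=[3] | order so far=[1, 2]
  pop 3: indeg[0]->0 | ready=[0] | order so far=[1, 2, 3]
  pop 0: indeg[4]->0 | ready=[4] | order so far=[1, 2, 3, 0]
  pop 4: no out-edges | ready=[] | order so far=[1, 2, 3, 0, 4]
New canonical toposort: [1, 2, 3, 0, 4]
Compare positions:
  Node 0: index 3 -> 3 (same)
  Node 1: index 0 -> 0 (same)
  Node 2: index 1 -> 1 (same)
  Node 3: index 2 -> 2 (same)
  Node 4: index 4 -> 4 (same)
Nodes that changed position: none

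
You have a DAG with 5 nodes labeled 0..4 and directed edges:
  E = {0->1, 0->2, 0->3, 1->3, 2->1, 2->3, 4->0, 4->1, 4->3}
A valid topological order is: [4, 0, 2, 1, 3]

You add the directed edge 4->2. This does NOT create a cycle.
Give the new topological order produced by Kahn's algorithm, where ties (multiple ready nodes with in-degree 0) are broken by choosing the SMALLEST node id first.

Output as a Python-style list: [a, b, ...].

Answer: [4, 0, 2, 1, 3]

Derivation:
Old toposort: [4, 0, 2, 1, 3]
Added edge: 4->2
Position of 4 (0) < position of 2 (2). Old order still valid.
Run Kahn's algorithm (break ties by smallest node id):
  initial in-degrees: [1, 3, 2, 4, 0]
  ready (indeg=0): [4]
  pop 4: indeg[0]->0; indeg[1]->2; indeg[2]->1; indeg[3]->3 | ready=[0] | order so far=[4]
  pop 0: indeg[1]->1; indeg[2]->0; indeg[3]->2 | ready=[2] | order so far=[4, 0]
  pop 2: indeg[1]->0; indeg[3]->1 | ready=[1] | order so far=[4, 0, 2]
  pop 1: indeg[3]->0 | ready=[3] | order so far=[4, 0, 2, 1]
  pop 3: no out-edges | ready=[] | order so far=[4, 0, 2, 1, 3]
  Result: [4, 0, 2, 1, 3]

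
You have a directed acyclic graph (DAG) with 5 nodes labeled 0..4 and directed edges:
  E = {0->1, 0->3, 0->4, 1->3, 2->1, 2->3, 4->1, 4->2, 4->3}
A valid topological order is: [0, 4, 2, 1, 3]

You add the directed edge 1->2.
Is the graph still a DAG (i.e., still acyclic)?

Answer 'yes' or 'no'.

Answer: no

Derivation:
Given toposort: [0, 4, 2, 1, 3]
Position of 1: index 3; position of 2: index 2
New edge 1->2: backward (u after v in old order)
Backward edge: old toposort is now invalid. Check if this creates a cycle.
Does 2 already reach 1? Reachable from 2: [1, 2, 3]. YES -> cycle!
Still a DAG? no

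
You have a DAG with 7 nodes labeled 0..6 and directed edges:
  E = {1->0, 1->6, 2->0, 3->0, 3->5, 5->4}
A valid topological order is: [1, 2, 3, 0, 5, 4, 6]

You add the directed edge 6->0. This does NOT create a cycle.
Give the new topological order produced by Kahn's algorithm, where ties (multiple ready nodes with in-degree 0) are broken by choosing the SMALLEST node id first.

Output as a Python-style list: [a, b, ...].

Old toposort: [1, 2, 3, 0, 5, 4, 6]
Added edge: 6->0
Position of 6 (6) > position of 0 (3). Must reorder: 6 must now come before 0.
Run Kahn's algorithm (break ties by smallest node id):
  initial in-degrees: [4, 0, 0, 0, 1, 1, 1]
  ready (indeg=0): [1, 2, 3]
  pop 1: indeg[0]->3; indeg[6]->0 | ready=[2, 3, 6] | order so far=[1]
  pop 2: indeg[0]->2 | ready=[3, 6] | order so far=[1, 2]
  pop 3: indeg[0]->1; indeg[5]->0 | ready=[5, 6] | order so far=[1, 2, 3]
  pop 5: indeg[4]->0 | ready=[4, 6] | order so far=[1, 2, 3, 5]
  pop 4: no out-edges | ready=[6] | order so far=[1, 2, 3, 5, 4]
  pop 6: indeg[0]->0 | ready=[0] | order so far=[1, 2, 3, 5, 4, 6]
  pop 0: no out-edges | ready=[] | order so far=[1, 2, 3, 5, 4, 6, 0]
  Result: [1, 2, 3, 5, 4, 6, 0]

Answer: [1, 2, 3, 5, 4, 6, 0]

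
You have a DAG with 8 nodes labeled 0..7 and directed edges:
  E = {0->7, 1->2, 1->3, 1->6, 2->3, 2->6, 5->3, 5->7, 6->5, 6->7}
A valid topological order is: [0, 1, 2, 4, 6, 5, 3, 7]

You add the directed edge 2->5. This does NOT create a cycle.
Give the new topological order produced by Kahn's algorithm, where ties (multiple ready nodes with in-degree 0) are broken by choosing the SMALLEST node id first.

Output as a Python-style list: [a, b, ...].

Answer: [0, 1, 2, 4, 6, 5, 3, 7]

Derivation:
Old toposort: [0, 1, 2, 4, 6, 5, 3, 7]
Added edge: 2->5
Position of 2 (2) < position of 5 (5). Old order still valid.
Run Kahn's algorithm (break ties by smallest node id):
  initial in-degrees: [0, 0, 1, 3, 0, 2, 2, 3]
  ready (indeg=0): [0, 1, 4]
  pop 0: indeg[7]->2 | ready=[1, 4] | order so far=[0]
  pop 1: indeg[2]->0; indeg[3]->2; indeg[6]->1 | ready=[2, 4] | order so far=[0, 1]
  pop 2: indeg[3]->1; indeg[5]->1; indeg[6]->0 | ready=[4, 6] | order so far=[0, 1, 2]
  pop 4: no out-edges | ready=[6] | order so far=[0, 1, 2, 4]
  pop 6: indeg[5]->0; indeg[7]->1 | ready=[5] | order so far=[0, 1, 2, 4, 6]
  pop 5: indeg[3]->0; indeg[7]->0 | ready=[3, 7] | order so far=[0, 1, 2, 4, 6, 5]
  pop 3: no out-edges | ready=[7] | order so far=[0, 1, 2, 4, 6, 5, 3]
  pop 7: no out-edges | ready=[] | order so far=[0, 1, 2, 4, 6, 5, 3, 7]
  Result: [0, 1, 2, 4, 6, 5, 3, 7]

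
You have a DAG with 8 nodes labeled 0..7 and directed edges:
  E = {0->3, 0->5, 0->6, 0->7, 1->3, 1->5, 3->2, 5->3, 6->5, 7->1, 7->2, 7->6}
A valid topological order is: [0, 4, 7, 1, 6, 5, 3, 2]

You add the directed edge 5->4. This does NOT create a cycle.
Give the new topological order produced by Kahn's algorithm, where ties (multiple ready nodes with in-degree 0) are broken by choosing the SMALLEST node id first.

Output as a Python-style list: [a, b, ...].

Old toposort: [0, 4, 7, 1, 6, 5, 3, 2]
Added edge: 5->4
Position of 5 (5) > position of 4 (1). Must reorder: 5 must now come before 4.
Run Kahn's algorithm (break ties by smallest node id):
  initial in-degrees: [0, 1, 2, 3, 1, 3, 2, 1]
  ready (indeg=0): [0]
  pop 0: indeg[3]->2; indeg[5]->2; indeg[6]->1; indeg[7]->0 | ready=[7] | order so far=[0]
  pop 7: indeg[1]->0; indeg[2]->1; indeg[6]->0 | ready=[1, 6] | order so far=[0, 7]
  pop 1: indeg[3]->1; indeg[5]->1 | ready=[6] | order so far=[0, 7, 1]
  pop 6: indeg[5]->0 | ready=[5] | order so far=[0, 7, 1, 6]
  pop 5: indeg[3]->0; indeg[4]->0 | ready=[3, 4] | order so far=[0, 7, 1, 6, 5]
  pop 3: indeg[2]->0 | ready=[2, 4] | order so far=[0, 7, 1, 6, 5, 3]
  pop 2: no out-edges | ready=[4] | order so far=[0, 7, 1, 6, 5, 3, 2]
  pop 4: no out-edges | ready=[] | order so far=[0, 7, 1, 6, 5, 3, 2, 4]
  Result: [0, 7, 1, 6, 5, 3, 2, 4]

Answer: [0, 7, 1, 6, 5, 3, 2, 4]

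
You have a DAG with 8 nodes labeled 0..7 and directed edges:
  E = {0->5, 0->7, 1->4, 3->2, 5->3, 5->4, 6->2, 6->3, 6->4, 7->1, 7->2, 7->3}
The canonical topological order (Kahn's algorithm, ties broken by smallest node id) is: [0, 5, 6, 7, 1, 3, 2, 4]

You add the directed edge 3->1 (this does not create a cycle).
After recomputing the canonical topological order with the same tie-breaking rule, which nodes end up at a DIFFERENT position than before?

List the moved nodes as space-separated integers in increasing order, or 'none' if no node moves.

Old toposort: [0, 5, 6, 7, 1, 3, 2, 4]
Added edge 3->1
Recompute Kahn (smallest-id tiebreak):
  initial in-degrees: [0, 2, 3, 3, 3, 1, 0, 1]
  ready (indeg=0): [0, 6]
  pop 0: indeg[5]->0; indeg[7]->0 | ready=[5, 6, 7] | order so far=[0]
  pop 5: indeg[3]->2; indeg[4]->2 | ready=[6, 7] | order so far=[0, 5]
  pop 6: indeg[2]->2; indeg[3]->1; indeg[4]->1 | ready=[7] | order so far=[0, 5, 6]
  pop 7: indeg[1]->1; indeg[2]->1; indeg[3]->0 | ready=[3] | order so far=[0, 5, 6, 7]
  pop 3: indeg[1]->0; indeg[2]->0 | ready=[1, 2] | order so far=[0, 5, 6, 7, 3]
  pop 1: indeg[4]->0 | ready=[2, 4] | order so far=[0, 5, 6, 7, 3, 1]
  pop 2: no out-edges | ready=[4] | order so far=[0, 5, 6, 7, 3, 1, 2]
  pop 4: no out-edges | ready=[] | order so far=[0, 5, 6, 7, 3, 1, 2, 4]
New canonical toposort: [0, 5, 6, 7, 3, 1, 2, 4]
Compare positions:
  Node 0: index 0 -> 0 (same)
  Node 1: index 4 -> 5 (moved)
  Node 2: index 6 -> 6 (same)
  Node 3: index 5 -> 4 (moved)
  Node 4: index 7 -> 7 (same)
  Node 5: index 1 -> 1 (same)
  Node 6: index 2 -> 2 (same)
  Node 7: index 3 -> 3 (same)
Nodes that changed position: 1 3

Answer: 1 3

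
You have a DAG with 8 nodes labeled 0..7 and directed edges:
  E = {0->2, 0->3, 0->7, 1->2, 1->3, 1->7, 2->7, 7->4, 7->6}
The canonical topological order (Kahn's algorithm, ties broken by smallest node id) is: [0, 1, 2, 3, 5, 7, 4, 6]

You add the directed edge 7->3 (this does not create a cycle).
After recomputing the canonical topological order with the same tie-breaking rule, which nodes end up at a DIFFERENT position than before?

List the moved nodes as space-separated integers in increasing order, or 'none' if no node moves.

Answer: 3 5 7

Derivation:
Old toposort: [0, 1, 2, 3, 5, 7, 4, 6]
Added edge 7->3
Recompute Kahn (smallest-id tiebreak):
  initial in-degrees: [0, 0, 2, 3, 1, 0, 1, 3]
  ready (indeg=0): [0, 1, 5]
  pop 0: indeg[2]->1; indeg[3]->2; indeg[7]->2 | ready=[1, 5] | order so far=[0]
  pop 1: indeg[2]->0; indeg[3]->1; indeg[7]->1 | ready=[2, 5] | order so far=[0, 1]
  pop 2: indeg[7]->0 | ready=[5, 7] | order so far=[0, 1, 2]
  pop 5: no out-edges | ready=[7] | order so far=[0, 1, 2, 5]
  pop 7: indeg[3]->0; indeg[4]->0; indeg[6]->0 | ready=[3, 4, 6] | order so far=[0, 1, 2, 5, 7]
  pop 3: no out-edges | ready=[4, 6] | order so far=[0, 1, 2, 5, 7, 3]
  pop 4: no out-edges | ready=[6] | order so far=[0, 1, 2, 5, 7, 3, 4]
  pop 6: no out-edges | ready=[] | order so far=[0, 1, 2, 5, 7, 3, 4, 6]
New canonical toposort: [0, 1, 2, 5, 7, 3, 4, 6]
Compare positions:
  Node 0: index 0 -> 0 (same)
  Node 1: index 1 -> 1 (same)
  Node 2: index 2 -> 2 (same)
  Node 3: index 3 -> 5 (moved)
  Node 4: index 6 -> 6 (same)
  Node 5: index 4 -> 3 (moved)
  Node 6: index 7 -> 7 (same)
  Node 7: index 5 -> 4 (moved)
Nodes that changed position: 3 5 7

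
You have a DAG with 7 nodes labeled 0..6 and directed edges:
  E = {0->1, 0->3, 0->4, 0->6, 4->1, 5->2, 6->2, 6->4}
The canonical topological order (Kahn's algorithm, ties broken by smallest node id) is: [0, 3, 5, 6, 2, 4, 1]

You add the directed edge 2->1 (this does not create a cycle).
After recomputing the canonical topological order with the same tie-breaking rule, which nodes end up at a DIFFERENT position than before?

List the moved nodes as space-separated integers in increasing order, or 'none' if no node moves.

Answer: none

Derivation:
Old toposort: [0, 3, 5, 6, 2, 4, 1]
Added edge 2->1
Recompute Kahn (smallest-id tiebreak):
  initial in-degrees: [0, 3, 2, 1, 2, 0, 1]
  ready (indeg=0): [0, 5]
  pop 0: indeg[1]->2; indeg[3]->0; indeg[4]->1; indeg[6]->0 | ready=[3, 5, 6] | order so far=[0]
  pop 3: no out-edges | ready=[5, 6] | order so far=[0, 3]
  pop 5: indeg[2]->1 | ready=[6] | order so far=[0, 3, 5]
  pop 6: indeg[2]->0; indeg[4]->0 | ready=[2, 4] | order so far=[0, 3, 5, 6]
  pop 2: indeg[1]->1 | ready=[4] | order so far=[0, 3, 5, 6, 2]
  pop 4: indeg[1]->0 | ready=[1] | order so far=[0, 3, 5, 6, 2, 4]
  pop 1: no out-edges | ready=[] | order so far=[0, 3, 5, 6, 2, 4, 1]
New canonical toposort: [0, 3, 5, 6, 2, 4, 1]
Compare positions:
  Node 0: index 0 -> 0 (same)
  Node 1: index 6 -> 6 (same)
  Node 2: index 4 -> 4 (same)
  Node 3: index 1 -> 1 (same)
  Node 4: index 5 -> 5 (same)
  Node 5: index 2 -> 2 (same)
  Node 6: index 3 -> 3 (same)
Nodes that changed position: none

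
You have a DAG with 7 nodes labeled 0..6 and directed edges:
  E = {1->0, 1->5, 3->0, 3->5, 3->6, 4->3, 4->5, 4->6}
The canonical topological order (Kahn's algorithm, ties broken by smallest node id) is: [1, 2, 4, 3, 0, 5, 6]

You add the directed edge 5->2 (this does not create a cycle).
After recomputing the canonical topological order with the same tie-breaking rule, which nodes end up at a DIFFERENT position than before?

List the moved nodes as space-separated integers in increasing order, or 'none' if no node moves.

Answer: 0 2 3 4 5

Derivation:
Old toposort: [1, 2, 4, 3, 0, 5, 6]
Added edge 5->2
Recompute Kahn (smallest-id tiebreak):
  initial in-degrees: [2, 0, 1, 1, 0, 3, 2]
  ready (indeg=0): [1, 4]
  pop 1: indeg[0]->1; indeg[5]->2 | ready=[4] | order so far=[1]
  pop 4: indeg[3]->0; indeg[5]->1; indeg[6]->1 | ready=[3] | order so far=[1, 4]
  pop 3: indeg[0]->0; indeg[5]->0; indeg[6]->0 | ready=[0, 5, 6] | order so far=[1, 4, 3]
  pop 0: no out-edges | ready=[5, 6] | order so far=[1, 4, 3, 0]
  pop 5: indeg[2]->0 | ready=[2, 6] | order so far=[1, 4, 3, 0, 5]
  pop 2: no out-edges | ready=[6] | order so far=[1, 4, 3, 0, 5, 2]
  pop 6: no out-edges | ready=[] | order so far=[1, 4, 3, 0, 5, 2, 6]
New canonical toposort: [1, 4, 3, 0, 5, 2, 6]
Compare positions:
  Node 0: index 4 -> 3 (moved)
  Node 1: index 0 -> 0 (same)
  Node 2: index 1 -> 5 (moved)
  Node 3: index 3 -> 2 (moved)
  Node 4: index 2 -> 1 (moved)
  Node 5: index 5 -> 4 (moved)
  Node 6: index 6 -> 6 (same)
Nodes that changed position: 0 2 3 4 5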